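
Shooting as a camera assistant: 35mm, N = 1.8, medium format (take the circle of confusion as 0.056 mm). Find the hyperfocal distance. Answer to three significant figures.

Hyperfocal distance H = f²/(N·c) + f = 35²/(1.8 × 0.056) + 35 = 1225/0.1008 + 35 ≈ 12187.8 mm ≈ 12.2 m.

12.2 m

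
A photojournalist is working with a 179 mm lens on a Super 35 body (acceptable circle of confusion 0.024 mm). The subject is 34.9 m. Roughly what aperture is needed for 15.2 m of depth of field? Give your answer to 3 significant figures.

Write h = H − f = f²/(N·c). The thin-lens limits are Dn = s·h/(h + (s−f)) and Df = s·h/(h − (s−f)), so DoF = Df − Dn = 2·s·(s−f)·h / (h² − (s−f)²).
That is a quadratic in h: DoF·h² − 2·s·(s−f)·h − DoF·(s−f)² = 0 ⇒ h = (s−f)·(s + √(s² + DoF²)) / DoF = 34721 × (34900 + √(34900² + 15200²)) / 15200 = 34721 × (34900 + 38066.4) / 15200 ≈ 166675 mm.
Then N = f²/(c·h) = 179² / (0.024 × 166675) = 32041 / 4000.2 ≈ 8.01.

f/8.01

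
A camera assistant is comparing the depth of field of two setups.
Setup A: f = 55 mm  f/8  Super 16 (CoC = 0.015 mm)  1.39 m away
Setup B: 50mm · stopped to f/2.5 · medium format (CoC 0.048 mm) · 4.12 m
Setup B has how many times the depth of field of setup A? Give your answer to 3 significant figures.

Setup A: H = 55²/(8×0.015) + 55 ≈ 25263.3 mm; DoF = Df − Dn = 1467.73 − 1320.09 ≈ 147.64 mm.
Setup B: H = 50²/(2.5×0.048) + 50 ≈ 20883.3 mm; DoF = Df − Dn = 5120.3 − 3446.7 ≈ 1673.6 mm.
Ratio = 1673.6 / 147.64 ≈ 11.3.

11.3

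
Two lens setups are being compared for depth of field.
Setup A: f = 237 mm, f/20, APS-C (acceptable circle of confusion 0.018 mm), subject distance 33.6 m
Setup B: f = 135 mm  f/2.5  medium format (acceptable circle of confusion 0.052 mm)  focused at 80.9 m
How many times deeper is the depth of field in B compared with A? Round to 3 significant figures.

Setup A: H = 237²/(20×0.018) + 237 ≈ 156262.0 mm; DoF = Df − Dn = 42739 − 27681 ≈ 15058 mm.
Setup B: H = 135²/(2.5×0.052) + 135 ≈ 140327.3 mm; DoF = Df − Dn = 190848 − 51329 ≈ 139519 mm.
Ratio = 139519 / 15058 ≈ 9.27.

9.27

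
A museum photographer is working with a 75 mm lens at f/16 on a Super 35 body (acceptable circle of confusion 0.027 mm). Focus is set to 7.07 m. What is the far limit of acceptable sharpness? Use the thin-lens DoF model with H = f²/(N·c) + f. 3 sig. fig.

15.3 m

Hyperfocal distance H = f²/(N·c) + f = 75²/(16 × 0.027) + 75 = 5625/0.432 + 75 ≈ 13095.8 mm ≈ 13.10 m.
Far limit Df = s·(H − f)/(H − s) = 7070 × (13095.8 − 75) / (13095.8 − 7070) = 7070 × 13020.8 / 6025.8 ≈ 15277 mm ≈ 15.3 m.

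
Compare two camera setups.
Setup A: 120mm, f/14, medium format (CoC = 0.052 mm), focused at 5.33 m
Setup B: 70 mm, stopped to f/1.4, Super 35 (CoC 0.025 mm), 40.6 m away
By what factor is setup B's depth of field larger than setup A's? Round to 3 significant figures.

Setup A: H = 120²/(14×0.052) + 120 ≈ 19900.2 mm; DoF = Df − Dn = 7235.9 − 4218.8 ≈ 3017.1 mm.
Setup B: H = 70²/(1.4×0.025) + 70 ≈ 140070.0 mm; DoF = Df − Dn = 57143 − 31485 ≈ 25658 mm.
Ratio = 25658 / 3017.1 ≈ 8.50.

8.50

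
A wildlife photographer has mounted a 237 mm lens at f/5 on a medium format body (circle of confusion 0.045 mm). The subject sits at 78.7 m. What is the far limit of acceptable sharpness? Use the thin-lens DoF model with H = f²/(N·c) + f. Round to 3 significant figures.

115 m

Hyperfocal distance H = f²/(N·c) + f = 237²/(5 × 0.045) + 237 = 56169/0.225 + 237 ≈ 249877.0 mm ≈ 249.9 m.
Far limit Df = s·(H − f)/(H − s) = 78700 × (249877.0 − 237) / (249877.0 − 78700) = 78700 × 249640.0 / 171177.0 ≈ 114774 mm ≈ 115 m.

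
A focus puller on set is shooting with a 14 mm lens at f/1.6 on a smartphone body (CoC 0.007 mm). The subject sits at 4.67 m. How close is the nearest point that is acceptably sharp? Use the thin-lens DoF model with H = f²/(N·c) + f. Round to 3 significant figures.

3.69 m

Hyperfocal distance H = f²/(N·c) + f = 14²/(1.6 × 0.007) + 14 = 196/0.0112 + 14 ≈ 17514.0 mm ≈ 17.51 m.
Near limit Dn = s·(H − f)/(H + s − 2f) = 4670 × (17514.0 − 14) / (17514.0 + 4670 − 2 × 14) = 4670 × 17500.0 / 22156.0 ≈ 3688.6 mm ≈ 3.69 m.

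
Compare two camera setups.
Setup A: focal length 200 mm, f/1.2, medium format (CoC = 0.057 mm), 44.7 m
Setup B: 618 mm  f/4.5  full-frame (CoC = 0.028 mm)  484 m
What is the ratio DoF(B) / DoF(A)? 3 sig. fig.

23.1

Setup A: H = 200²/(1.2×0.057) + 200 ≈ 584995.3 mm; DoF = Df − Dn = 48381.6 − 41539.1 ≈ 6842.5 mm.
Setup B: H = 618²/(4.5×0.028) + 618 ≈ 3031760.9 mm; DoF = Df − Dn = 575828 − 417431 ≈ 158397 mm.
Ratio = 158397 / 6842.5 ≈ 23.1.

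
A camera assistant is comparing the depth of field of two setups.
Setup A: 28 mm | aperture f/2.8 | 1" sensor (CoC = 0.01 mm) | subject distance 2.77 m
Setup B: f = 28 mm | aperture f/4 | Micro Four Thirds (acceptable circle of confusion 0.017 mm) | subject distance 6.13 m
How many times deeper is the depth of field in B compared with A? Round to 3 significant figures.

16.5

Setup A: H = 28²/(2.8×0.01) + 28 ≈ 28028.0 mm; DoF = Df − Dn = 3070.71 − 2522.93 ≈ 547.78 mm.
Setup B: H = 28²/(4×0.017) + 28 ≈ 11557.4 mm; DoF = Df − Dn = 13021.9 − 4008.5 ≈ 9013.4 mm.
Ratio = 9013.4 / 547.78 ≈ 16.5.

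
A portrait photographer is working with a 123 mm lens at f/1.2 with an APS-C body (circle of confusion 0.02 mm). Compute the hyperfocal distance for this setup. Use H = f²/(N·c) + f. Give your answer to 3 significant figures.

Hyperfocal distance H = f²/(N·c) + f = 123²/(1.2 × 0.02) + 123 = 15129/0.024 + 123 ≈ 630498.0 mm ≈ 630 m.

630 m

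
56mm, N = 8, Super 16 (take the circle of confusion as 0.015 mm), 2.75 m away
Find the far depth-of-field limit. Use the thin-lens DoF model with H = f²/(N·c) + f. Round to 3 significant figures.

3.07 m

Hyperfocal distance H = f²/(N·c) + f = 56²/(8 × 0.015) + 56 = 3136/0.12 + 56 ≈ 26189.3 mm ≈ 26.19 m.
Far limit Df = s·(H − f)/(H − s) = 2750 × (26189.3 − 56) / (26189.3 − 2750) = 2750 × 26133.3 / 23439.3 ≈ 3066.1 mm ≈ 3.07 m.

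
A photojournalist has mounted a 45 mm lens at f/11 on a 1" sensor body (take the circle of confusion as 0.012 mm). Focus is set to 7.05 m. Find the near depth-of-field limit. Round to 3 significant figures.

Hyperfocal distance H = f²/(N·c) + f = 45²/(11 × 0.012) + 45 = 2025/0.132 + 45 ≈ 15385.9 mm ≈ 15.39 m.
Near limit Dn = s·(H − f)/(H + s − 2f) = 7050 × (15385.9 − 45) / (15385.9 + 7050 − 2 × 45) = 7050 × 15340.9 / 22345.9 ≈ 4840.0 mm ≈ 4.84 m.

4.84 m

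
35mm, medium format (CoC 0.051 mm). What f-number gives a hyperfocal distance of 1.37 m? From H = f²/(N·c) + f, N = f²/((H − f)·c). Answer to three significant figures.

Rearrange H = f²/(N·c) + f for N: N = f² / ((H − f)·c).
N = 35² / ((1370 − 35) × 0.051) = 1225 / 68.08 ≈ 18.

f/18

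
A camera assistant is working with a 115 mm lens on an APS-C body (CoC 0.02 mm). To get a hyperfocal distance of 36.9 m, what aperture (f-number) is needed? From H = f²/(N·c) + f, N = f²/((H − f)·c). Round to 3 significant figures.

f/18

Rearrange H = f²/(N·c) + f for N: N = f² / ((H − f)·c).
N = 115² / ((36900 − 115) × 0.02) = 13225 / 735.7 ≈ 18.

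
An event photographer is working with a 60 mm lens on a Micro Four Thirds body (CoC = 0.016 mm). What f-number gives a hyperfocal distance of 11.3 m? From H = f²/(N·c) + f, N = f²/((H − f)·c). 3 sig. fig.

Rearrange H = f²/(N·c) + f for N: N = f² / ((H − f)·c).
N = 60² / ((11300 − 60) × 0.016) = 3600 / 179.8 ≈ 20.

f/20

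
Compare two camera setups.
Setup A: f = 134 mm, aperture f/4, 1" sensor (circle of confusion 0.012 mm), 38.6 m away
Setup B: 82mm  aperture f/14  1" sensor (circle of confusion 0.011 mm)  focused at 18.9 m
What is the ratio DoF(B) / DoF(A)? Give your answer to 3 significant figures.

Setup A: H = 134²/(4×0.012) + 134 ≈ 374217.3 mm; DoF = Df − Dn = 43024.0 − 35000.9 ≈ 8023.1 mm.
Setup B: H = 82²/(14×0.011) + 82 ≈ 43744.3 mm; DoF = Df − Dn = 33216 − 13208 ≈ 20008 mm.
Ratio = 20008 / 8023.1 ≈ 2.49.

2.49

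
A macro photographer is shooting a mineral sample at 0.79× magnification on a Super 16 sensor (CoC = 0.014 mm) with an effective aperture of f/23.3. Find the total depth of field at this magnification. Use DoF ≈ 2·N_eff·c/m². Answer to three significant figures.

At magnification m, DoF ≈ 2·N_eff·c/m² = 2 × 23.3 × 0.014 / 0.79² = 0.6524 / 0.6241 ≈ 1.05 mm.

1.05 mm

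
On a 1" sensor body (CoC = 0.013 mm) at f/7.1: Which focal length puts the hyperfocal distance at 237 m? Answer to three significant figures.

148 mm

From H = f²/(N·c) + f, with f ≪ H: f ≈ √(H·N·c) = √(237000 × 7.1 × 0.013) = √21875 ≈ 147.9 mm.
The +f correction barely moves this — solving exactly, f² + N·c·f − N·c·H = 0 ⇒ f = (−N·c + √((N·c)² + 4·N·c·H))/2 = (−0.0923 + √87500)/2 ≈ 147.86 mm, so f ≈ 148 mm.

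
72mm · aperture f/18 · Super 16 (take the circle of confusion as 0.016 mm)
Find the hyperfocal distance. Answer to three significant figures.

Hyperfocal distance H = f²/(N·c) + f = 72²/(18 × 0.016) + 72 = 5184/0.288 + 72 ≈ 18072.0 mm ≈ 18.1 m.

18.1 m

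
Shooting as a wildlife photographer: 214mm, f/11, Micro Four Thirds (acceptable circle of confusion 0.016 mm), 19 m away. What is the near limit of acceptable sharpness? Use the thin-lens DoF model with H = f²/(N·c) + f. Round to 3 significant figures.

Hyperfocal distance H = f²/(N·c) + f = 214²/(11 × 0.016) + 214 = 45796/0.176 + 214 ≈ 260418.5 mm ≈ 260.4 m.
Near limit Dn = s·(H − f)/(H + s − 2f) = 19000 × (260418.5 − 214) / (260418.5 + 19000 − 2 × 214) = 19000 × 260204.5 / 278990.5 ≈ 17721 mm ≈ 17.7 m.

17.7 m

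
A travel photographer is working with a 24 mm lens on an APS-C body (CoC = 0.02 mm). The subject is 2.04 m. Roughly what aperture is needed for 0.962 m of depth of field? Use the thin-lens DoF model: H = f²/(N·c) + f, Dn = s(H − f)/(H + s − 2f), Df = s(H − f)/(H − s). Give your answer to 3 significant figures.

Write h = H − f = f²/(N·c). The thin-lens limits are Dn = s·h/(h + (s−f)) and Df = s·h/(h − (s−f)), so DoF = Df − Dn = 2·s·(s−f)·h / (h² − (s−f)²).
That is a quadratic in h: DoF·h² − 2·s·(s−f)·h − DoF·(s−f)² = 0 ⇒ h = (s−f)·(s + √(s² + DoF²)) / DoF = 2016 × (2040 + √(2040² + 962²)) / 962 = 2016 × (2040 + 2255.45) / 962 ≈ 9001.7 mm.
Then N = f²/(c·h) = 24² / (0.02 × 9001.7) = 576 / 180.03 ≈ 3.20.

f/3.20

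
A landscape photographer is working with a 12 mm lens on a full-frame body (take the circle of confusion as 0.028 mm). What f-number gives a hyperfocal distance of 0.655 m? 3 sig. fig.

Rearrange H = f²/(N·c) + f for N: N = f² / ((H − f)·c).
N = 12² / ((655 − 12) × 0.028) = 144 / 18.00 ≈ 8.

f/8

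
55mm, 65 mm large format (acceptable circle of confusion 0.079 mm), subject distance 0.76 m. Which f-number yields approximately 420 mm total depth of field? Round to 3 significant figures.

f/14

Write h = H − f = f²/(N·c). The thin-lens limits are Dn = s·h/(h + (s−f)) and Df = s·h/(h − (s−f)), so DoF = Df − Dn = 2·s·(s−f)·h / (h² − (s−f)²).
That is a quadratic in h: DoF·h² − 2·s·(s−f)·h − DoF·(s−f)² = 0 ⇒ h = (s−f)·(s + √(s² + DoF²)) / DoF = 705 × (760 + √(760² + 420²)) / 420 = 705 × (760 + 868.332) / 420 ≈ 2733.3 mm.
Then N = f²/(c·h) = 55² / (0.079 × 2733.3) = 3025 / 215.93 ≈ 14.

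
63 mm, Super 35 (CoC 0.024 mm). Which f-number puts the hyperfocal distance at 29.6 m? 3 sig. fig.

Rearrange H = f²/(N·c) + f for N: N = f² / ((H − f)·c).
N = 63² / ((29600 − 63) × 0.024) = 3969 / 708.9 ≈ 5.60.

f/5.60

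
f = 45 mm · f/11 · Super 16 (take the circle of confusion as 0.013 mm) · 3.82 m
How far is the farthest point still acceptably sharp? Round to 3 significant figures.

5.21 m

Hyperfocal distance H = f²/(N·c) + f = 45²/(11 × 0.013) + 45 = 2025/0.143 + 45 ≈ 14205.8 mm ≈ 14.21 m.
Far limit Df = s·(H − f)/(H − s) = 3820 × (14205.8 − 45) / (14205.8 − 3820) = 3820 × 14160.8 / 10385.8 ≈ 5208.5 mm ≈ 5.21 m.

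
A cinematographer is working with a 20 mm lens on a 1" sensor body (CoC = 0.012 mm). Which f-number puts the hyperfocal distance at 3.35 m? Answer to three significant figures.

Rearrange H = f²/(N·c) + f for N: N = f² / ((H − f)·c).
N = 20² / ((3350 − 20) × 0.012) = 400 / 39.96 ≈ 10.

f/10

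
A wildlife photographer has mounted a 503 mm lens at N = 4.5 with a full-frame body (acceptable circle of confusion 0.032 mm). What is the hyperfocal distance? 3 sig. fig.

1760 m

Hyperfocal distance H = f²/(N·c) + f = 503²/(4.5 × 0.032) + 503 = 253009/0.144 + 503 ≈ 1757509.9 mm ≈ 1760 m.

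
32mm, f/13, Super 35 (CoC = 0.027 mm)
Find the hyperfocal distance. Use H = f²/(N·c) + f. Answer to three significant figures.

2.95 m

Hyperfocal distance H = f²/(N·c) + f = 32²/(13 × 0.027) + 32 = 1024/0.351 + 32 ≈ 2949.4 mm ≈ 2.95 m.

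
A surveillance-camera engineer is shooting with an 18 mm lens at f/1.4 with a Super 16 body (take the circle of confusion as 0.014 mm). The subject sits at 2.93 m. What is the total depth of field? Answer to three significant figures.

Hyperfocal distance H = f²/(N·c) + f = 18²/(1.4 × 0.014) + 18 = 324/0.0196 + 18 ≈ 16548.6 mm ≈ 16.55 m.
Near limit Dn = s·(H − f)/(H + s − 2f) = 2930 × (16548.6 − 18) / (16548.6 + 2930 − 2 × 18) = 2930 × 16530.6 / 19442.6 ≈ 2491.2 mm.
Far limit Df = s·(H − f)/(H − s) = 2930 × (16548.6 − 18) / (16548.6 − 2930) = 2930 × 16530.6 / 13618.6 ≈ 3556.5 mm.
Depth of field = Df − Dn = 3556.5 − 2491.2 ≈ 1065.3 mm ≈ 1.07 m.

1.07 m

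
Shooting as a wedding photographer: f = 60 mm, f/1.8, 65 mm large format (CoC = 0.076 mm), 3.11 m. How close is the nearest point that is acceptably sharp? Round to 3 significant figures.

2.79 m

Hyperfocal distance H = f²/(N·c) + f = 60²/(1.8 × 0.076) + 60 = 3600/0.1368 + 60 ≈ 26375.8 mm ≈ 26.38 m.
Near limit Dn = s·(H − f)/(H + s − 2f) = 3110 × (26375.8 − 60) / (26375.8 + 3110 − 2 × 60) = 3110 × 26315.8 / 29365.8 ≈ 2787.0 mm ≈ 2.79 m.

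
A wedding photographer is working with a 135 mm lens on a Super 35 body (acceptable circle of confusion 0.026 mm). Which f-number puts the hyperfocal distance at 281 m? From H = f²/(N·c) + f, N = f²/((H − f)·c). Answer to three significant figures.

f/2.50

Rearrange H = f²/(N·c) + f for N: N = f² / ((H − f)·c).
N = 135² / ((281000 − 135) × 0.026) = 18225 / 7302 ≈ 2.50.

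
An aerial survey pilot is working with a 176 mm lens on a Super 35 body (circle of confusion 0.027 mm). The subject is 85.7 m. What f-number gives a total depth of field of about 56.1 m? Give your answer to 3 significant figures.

Write h = H − f = f²/(N·c). The thin-lens limits are Dn = s·h/(h + (s−f)) and Df = s·h/(h − (s−f)), so DoF = Df − Dn = 2·s·(s−f)·h / (h² − (s−f)²).
That is a quadratic in h: DoF·h² − 2·s·(s−f)·h − DoF·(s−f)² = 0 ⇒ h = (s−f)·(s + √(s² + DoF²)) / DoF = 85524 × (85700 + √(85700² + 56100²)) / 56100 = 85524 × (85700 + 102429) / 56100 ≈ 286801 mm.
Then N = f²/(c·h) = 176² / (0.027 × 286801) = 30976 / 7743.6 ≈ 4.

f/4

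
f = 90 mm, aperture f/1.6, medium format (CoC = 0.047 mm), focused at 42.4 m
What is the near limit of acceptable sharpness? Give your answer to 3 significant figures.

Hyperfocal distance H = f²/(N·c) + f = 90²/(1.6 × 0.047) + 90 = 8100/0.0752 + 90 ≈ 107802.8 mm ≈ 107.8 m.
Near limit Dn = s·(H − f)/(H + s − 2f) = 42400 × (107802.8 − 90) / (107802.8 + 42400 − 2 × 90) = 42400 × 107712.8 / 150022.8 ≈ 30442 mm ≈ 30.4 m.

30.4 m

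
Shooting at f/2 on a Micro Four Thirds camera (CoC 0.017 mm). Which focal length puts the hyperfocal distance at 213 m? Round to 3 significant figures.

85.1 mm

From H = f²/(N·c) + f, with f ≪ H: f ≈ √(H·N·c) = √(213000 × 2 × 0.017) = √7242.0 ≈ 85.10 mm.
The +f correction barely moves this — solving exactly, f² + N·c·f − N·c·H = 0 ⇒ f = (−N·c + √((N·c)² + 4·N·c·H))/2 = (−0.034 + √28968)/2 ≈ 85.083 mm, so f ≈ 85.1 mm.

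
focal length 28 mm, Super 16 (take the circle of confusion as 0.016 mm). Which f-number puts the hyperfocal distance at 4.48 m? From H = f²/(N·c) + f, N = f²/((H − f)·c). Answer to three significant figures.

Rearrange H = f²/(N·c) + f for N: N = f² / ((H − f)·c).
N = 28² / ((4480 − 28) × 0.016) = 784 / 71.23 ≈ 11.

f/11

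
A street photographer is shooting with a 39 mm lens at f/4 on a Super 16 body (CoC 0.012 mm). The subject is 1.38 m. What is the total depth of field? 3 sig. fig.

Hyperfocal distance H = f²/(N·c) + f = 39²/(4 × 0.012) + 39 = 1521/0.048 + 39 ≈ 31726.5 mm ≈ 31.73 m.
Near limit Dn = s·(H − f)/(H + s − 2f) = 1380 × (31726.5 − 39) / (31726.5 + 1380 − 2 × 39) = 1380 × 31687.5 / 33028.5 ≈ 1323.97 mm.
Far limit Df = s·(H − f)/(H − s) = 1380 × (31726.5 − 39) / (31726.5 − 1380) = 1380 × 31687.5 / 30346.5 ≈ 1440.98 mm.
Depth of field = Df − Dn = 1440.98 − 1323.97 ≈ 117.01 mm.

117 mm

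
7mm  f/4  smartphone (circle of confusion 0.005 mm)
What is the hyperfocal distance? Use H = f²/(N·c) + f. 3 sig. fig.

2.46 m

Hyperfocal distance H = f²/(N·c) + f = 7²/(4 × 0.005) + 7 = 49/0.02 + 7 ≈ 2457.0 mm ≈ 2.46 m.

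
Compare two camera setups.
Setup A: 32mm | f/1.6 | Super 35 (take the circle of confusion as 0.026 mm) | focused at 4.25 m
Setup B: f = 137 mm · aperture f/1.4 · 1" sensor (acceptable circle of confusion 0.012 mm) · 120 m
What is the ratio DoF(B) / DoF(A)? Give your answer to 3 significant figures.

Setup A: H = 32²/(1.6×0.026) + 32 ≈ 24647.4 mm; DoF = Df − Dn = 5128.9 − 3628.3 ≈ 1500.6 mm.
Setup B: H = 137²/(1.4×0.012) + 137 ≈ 1117339.4 mm; DoF = Df − Dn = 134422 − 108373 ≈ 26049 mm.
Ratio = 26049 / 1500.6 ≈ 17.4.

17.4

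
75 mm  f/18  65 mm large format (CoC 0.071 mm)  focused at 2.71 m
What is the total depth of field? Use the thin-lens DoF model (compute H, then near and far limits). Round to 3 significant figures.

5.06 m

Hyperfocal distance H = f²/(N·c) + f = 75²/(18 × 0.071) + 75 = 5625/1.278 + 75 ≈ 4476.4 mm ≈ 4.476 m.
Near limit Dn = s·(H − f)/(H + s − 2f) = 2710 × (4476.4 − 75) / (4476.4 + 2710 − 2 × 75) = 2710 × 4401.4 / 7036.4 ≈ 1695.2 mm.
Far limit Df = s·(H − f)/(H − s) = 2710 × (4476.4 − 75) / (4476.4 − 2710) = 2710 × 4401.4 / 1766.4 ≈ 6752.6 mm.
Depth of field = Df − Dn = 6752.6 − 1695.2 ≈ 5057.4 mm ≈ 5.06 m.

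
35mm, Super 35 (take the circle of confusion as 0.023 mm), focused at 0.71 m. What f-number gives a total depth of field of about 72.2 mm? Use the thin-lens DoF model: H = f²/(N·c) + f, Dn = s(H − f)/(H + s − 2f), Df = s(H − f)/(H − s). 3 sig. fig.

f/4

Write h = H − f = f²/(N·c). The thin-lens limits are Dn = s·h/(h + (s−f)) and Df = s·h/(h − (s−f)), so DoF = Df − Dn = 2·s·(s−f)·h / (h² − (s−f)²).
That is a quadratic in h: DoF·h² − 2·s·(s−f)·h − DoF·(s−f)² = 0 ⇒ h = (s−f)·(s + √(s² + DoF²)) / DoF = 675 × (710 + √(710² + 72.2²)) / 72.2 = 675 × (710 + 713.662) / 72.2 ≈ 13310 mm.
Then N = f²/(c·h) = 35² / (0.023 × 13310) = 1225 / 306.13 ≈ 4.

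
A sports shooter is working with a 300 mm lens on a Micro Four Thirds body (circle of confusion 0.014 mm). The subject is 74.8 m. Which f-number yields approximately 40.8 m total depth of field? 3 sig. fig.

Write h = H − f = f²/(N·c). The thin-lens limits are Dn = s·h/(h + (s−f)) and Df = s·h/(h − (s−f)), so DoF = Df − Dn = 2·s·(s−f)·h / (h² − (s−f)²).
That is a quadratic in h: DoF·h² − 2·s·(s−f)·h − DoF·(s−f)² = 0 ⇒ h = (s−f)·(s + √(s² + DoF²)) / DoF = 74500 × (74800 + √(74800² + 40800²)) / 40800 = 74500 × (74800 + 85203.8) / 40800 ≈ 292164 mm.
Then N = f²/(c·h) = 300² / (0.014 × 292164) = 90000 / 4090.3 ≈ 22.

f/22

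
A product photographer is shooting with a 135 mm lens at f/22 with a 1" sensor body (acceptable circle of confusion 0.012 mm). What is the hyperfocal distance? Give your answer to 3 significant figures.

69.2 m

Hyperfocal distance H = f²/(N·c) + f = 135²/(22 × 0.012) + 135 = 18225/0.264 + 135 ≈ 69169.1 mm ≈ 69.2 m.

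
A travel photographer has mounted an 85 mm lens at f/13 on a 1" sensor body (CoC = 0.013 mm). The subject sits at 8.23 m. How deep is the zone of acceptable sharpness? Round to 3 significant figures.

Hyperfocal distance H = f²/(N·c) + f = 85²/(13 × 0.013) + 85 = 7225/0.169 + 85 ≈ 42836.5 mm ≈ 42.84 m.
Near limit Dn = s·(H − f)/(H + s − 2f) = 8230 × (42836.5 − 85) / (42836.5 + 8230 − 2 × 85) = 8230 × 42751.5 / 50896.5 ≈ 6912.9 mm.
Far limit Df = s·(H − f)/(H − s) = 8230 × (42836.5 − 85) / (42836.5 − 8230) = 8230 × 42751.5 / 34606.5 ≈ 10167.0 mm.
Depth of field = Df − Dn = 10167.0 − 6912.9 ≈ 3254.1 mm ≈ 3.25 m.

3.25 m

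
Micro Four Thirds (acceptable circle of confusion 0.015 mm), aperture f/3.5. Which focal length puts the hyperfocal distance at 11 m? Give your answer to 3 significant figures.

24.0 mm

From H = f²/(N·c) + f, with f ≪ H: f ≈ √(H·N·c) = √(11000 × 3.5 × 0.015) = √577.50 ≈ 24.03 mm.
The +f correction barely moves this — solving exactly, f² + N·c·f − N·c·H = 0 ⇒ f = (−N·c + √((N·c)² + 4·N·c·H))/2 = (−0.0525 + √2310.0)/2 ≈ 24.005 mm, so f ≈ 24.0 mm.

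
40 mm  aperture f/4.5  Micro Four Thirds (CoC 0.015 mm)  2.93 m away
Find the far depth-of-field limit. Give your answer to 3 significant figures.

Hyperfocal distance H = f²/(N·c) + f = 40²/(4.5 × 0.015) + 40 = 1600/0.0675 + 40 ≈ 23743.7 mm ≈ 23.74 m.
Far limit Df = s·(H − f)/(H − s) = 2930 × (23743.7 − 40) / (23743.7 − 2930) = 2930 × 23703.7 / 20813.7 ≈ 3336.8 mm ≈ 3.34 m.

3.34 m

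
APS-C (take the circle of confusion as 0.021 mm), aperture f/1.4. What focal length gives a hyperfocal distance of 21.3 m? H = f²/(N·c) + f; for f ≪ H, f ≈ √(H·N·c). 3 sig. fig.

From H = f²/(N·c) + f, with f ≪ H: f ≈ √(H·N·c) = √(21300 × 1.4 × 0.021) = √626.22 ≈ 25.02 mm.
The +f correction barely moves this — solving exactly, f² + N·c·f − N·c·H = 0 ⇒ f = (−N·c + √((N·c)² + 4·N·c·H))/2 = (−0.0294 + √2504.9)/2 ≈ 25.010 mm, so f ≈ 25.0 mm.

25.0 mm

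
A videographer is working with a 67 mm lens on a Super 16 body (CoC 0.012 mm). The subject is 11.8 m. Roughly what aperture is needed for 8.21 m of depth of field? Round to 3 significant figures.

f/10

Write h = H − f = f²/(N·c). The thin-lens limits are Dn = s·h/(h + (s−f)) and Df = s·h/(h − (s−f)), so DoF = Df − Dn = 2·s·(s−f)·h / (h² − (s−f)²).
That is a quadratic in h: DoF·h² − 2·s·(s−f)·h − DoF·(s−f)² = 0 ⇒ h = (s−f)·(s + √(s² + DoF²)) / DoF = 11733 × (11800 + √(11800² + 8210²)) / 8210 = 11733 × (11800 + 14375.1) / 8210 ≈ 37407 mm.
Then N = f²/(c·h) = 67² / (0.012 × 37407) = 4489 / 448.89 ≈ 10.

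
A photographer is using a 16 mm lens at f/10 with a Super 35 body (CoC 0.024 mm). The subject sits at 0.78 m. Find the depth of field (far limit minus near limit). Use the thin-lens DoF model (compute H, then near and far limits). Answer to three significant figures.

Hyperfocal distance H = f²/(N·c) + f = 16²/(10 × 0.024) + 16 = 256/0.24 + 16 ≈ 1082.7 mm ≈ 1.083 m.
Near limit Dn = s·(H − f)/(H + s − 2f) = 780 × (1082.7 − 16) / (1082.7 + 780 − 2 × 16) = 780 × 1066.7 / 1830.7 ≈ 454.5 mm.
Far limit Df = s·(H − f)/(H − s) = 780 × (1082.7 − 16) / (1082.7 − 780) = 780 × 1066.7 / 302.7 ≈ 2748.9 mm.
Depth of field = Df − Dn = 2748.9 − 454.5 ≈ 2294.4 mm ≈ 2.29 m.

2.29 m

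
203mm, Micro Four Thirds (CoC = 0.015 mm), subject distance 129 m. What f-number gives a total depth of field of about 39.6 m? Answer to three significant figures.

Write h = H − f = f²/(N·c). The thin-lens limits are Dn = s·h/(h + (s−f)) and Df = s·h/(h − (s−f)), so DoF = Df − Dn = 2·s·(s−f)·h / (h² − (s−f)²).
That is a quadratic in h: DoF·h² − 2·s·(s−f)·h − DoF·(s−f)² = 0 ⇒ h = (s−f)·(s + √(s² + DoF²)) / DoF = 128797 × (129000 + √(129000² + 39600²)) / 39600 = 128797 × (129000 + 134941) / 39600 ≈ 858456 mm.
Then N = f²/(c·h) = 203² / (0.015 × 858456) = 41209 / 12877 ≈ 3.20.

f/3.20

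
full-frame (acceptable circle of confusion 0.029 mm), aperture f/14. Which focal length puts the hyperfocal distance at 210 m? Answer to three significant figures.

292 mm

From H = f²/(N·c) + f, with f ≪ H: f ≈ √(H·N·c) = √(210000 × 14 × 0.029) = √85260 ≈ 292.0 mm.
The +f correction barely moves this — solving exactly, f² + N·c·f − N·c·H = 0 ⇒ f = (−N·c + √((N·c)² + 4·N·c·H))/2 = (−0.406 + √341040)/2 ≈ 291.79 mm, so f ≈ 292 mm.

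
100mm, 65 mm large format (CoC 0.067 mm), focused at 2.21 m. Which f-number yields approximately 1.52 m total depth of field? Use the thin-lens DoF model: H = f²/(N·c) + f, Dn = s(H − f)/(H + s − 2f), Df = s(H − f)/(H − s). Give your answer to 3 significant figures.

f/22

Write h = H − f = f²/(N·c). The thin-lens limits are Dn = s·h/(h + (s−f)) and Df = s·h/(h − (s−f)), so DoF = Df − Dn = 2·s·(s−f)·h / (h² − (s−f)²).
That is a quadratic in h: DoF·h² − 2·s·(s−f)·h − DoF·(s−f)² = 0 ⇒ h = (s−f)·(s + √(s² + DoF²)) / DoF = 2110 × (2210 + √(2210² + 1520²)) / 1520 = 2110 × (2210 + 2682.26) / 1520 ≈ 6791.2 mm.
Then N = f²/(c·h) = 100² / (0.067 × 6791.2) = 10000 / 455.01 ≈ 22.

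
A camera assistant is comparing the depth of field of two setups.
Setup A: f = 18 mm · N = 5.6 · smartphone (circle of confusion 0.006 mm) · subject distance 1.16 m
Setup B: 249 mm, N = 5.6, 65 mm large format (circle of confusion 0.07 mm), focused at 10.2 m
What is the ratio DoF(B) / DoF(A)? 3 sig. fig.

4.62

Setup A: H = 18²/(5.6×0.006) + 18 ≈ 9660.9 mm; DoF = Df − Dn = 1315.83 − 1037.17 ≈ 278.66 mm.
Setup B: H = 249²/(5.6×0.07) + 249 ≈ 158414.8 mm; DoF = Df − Dn = 10884.8 − 9596.3 ≈ 1288.5 mm.
Ratio = 1288.5 / 278.66 ≈ 4.62.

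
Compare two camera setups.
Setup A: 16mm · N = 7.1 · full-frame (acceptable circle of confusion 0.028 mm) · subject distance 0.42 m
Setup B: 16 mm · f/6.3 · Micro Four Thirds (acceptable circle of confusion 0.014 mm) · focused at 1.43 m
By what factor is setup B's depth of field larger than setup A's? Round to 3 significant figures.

6.25

Setup A: H = 16²/(7.1×0.028) + 16 ≈ 1303.7 mm; DoF = Df − Dn = 612.01 − 319.70 ≈ 292.31 mm.
Setup B: H = 16²/(6.3×0.014) + 16 ≈ 2918.5 mm; DoF = Df − Dn = 2788.4 − 961.6 ≈ 1826.8 mm.
Ratio = 1826.8 / 292.31 ≈ 6.25.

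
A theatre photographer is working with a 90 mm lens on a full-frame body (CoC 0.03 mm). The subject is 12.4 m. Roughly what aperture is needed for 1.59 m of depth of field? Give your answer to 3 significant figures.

f/1.40

Write h = H − f = f²/(N·c). The thin-lens limits are Dn = s·h/(h + (s−f)) and Df = s·h/(h − (s−f)), so DoF = Df − Dn = 2·s·(s−f)·h / (h² − (s−f)²).
That is a quadratic in h: DoF·h² − 2·s·(s−f)·h − DoF·(s−f)² = 0 ⇒ h = (s−f)·(s + √(s² + DoF²)) / DoF = 12310 × (12400 + √(12400² + 1590²)) / 1590 = 12310 × (12400 + 12501.5) / 1590 ≈ 192791 mm.
Then N = f²/(c·h) = 90² / (0.03 × 192791) = 8100 / 5783.7 ≈ 1.40.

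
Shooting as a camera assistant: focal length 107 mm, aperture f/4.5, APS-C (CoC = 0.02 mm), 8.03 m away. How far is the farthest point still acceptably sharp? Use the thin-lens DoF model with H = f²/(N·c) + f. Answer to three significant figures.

8.56 m

Hyperfocal distance H = f²/(N·c) + f = 107²/(4.5 × 0.02) + 107 = 11449/0.09 + 107 ≈ 127318.1 mm ≈ 127.3 m.
Far limit Df = s·(H − f)/(H − s) = 8030 × (127318.1 − 107) / (127318.1 − 8030) = 8030 × 127211.1 / 119288.1 ≈ 8563.3 mm ≈ 8.56 m.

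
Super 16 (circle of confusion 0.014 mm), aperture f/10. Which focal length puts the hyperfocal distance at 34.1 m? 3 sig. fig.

69.0 mm

From H = f²/(N·c) + f, with f ≪ H: f ≈ √(H·N·c) = √(34100 × 10 × 0.014) = √4774.0 ≈ 69.09 mm.
Exact: f² + N·c·f − N·c·H = 0 ⇒ f = (−N·c + √((N·c)² + 4·N·c·H))/2 = (−0.14 + √19096)/2 ≈ 69.024 mm ≈ 69.0 mm.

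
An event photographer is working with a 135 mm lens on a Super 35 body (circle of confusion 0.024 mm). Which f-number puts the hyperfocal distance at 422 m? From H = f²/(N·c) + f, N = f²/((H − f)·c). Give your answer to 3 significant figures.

Rearrange H = f²/(N·c) + f for N: N = f² / ((H − f)·c).
N = 135² / ((422000 − 135) × 0.024) = 18225 / 10125 ≈ 1.80.

f/1.80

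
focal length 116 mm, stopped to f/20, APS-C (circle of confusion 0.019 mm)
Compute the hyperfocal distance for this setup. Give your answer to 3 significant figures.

Hyperfocal distance H = f²/(N·c) + f = 116²/(20 × 0.019) + 116 = 13456/0.38 + 116 ≈ 35526.5 mm ≈ 35.5 m.

35.5 m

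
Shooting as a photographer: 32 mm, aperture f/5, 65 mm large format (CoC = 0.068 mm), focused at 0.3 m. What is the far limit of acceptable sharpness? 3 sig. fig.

Hyperfocal distance H = f²/(N·c) + f = 32²/(5 × 0.068) + 32 = 1024/0.34 + 32 ≈ 3043.8 mm ≈ 3.044 m.
Far limit Df = s·(H − f)/(H − s) = 300 × (3043.8 − 32) / (3043.8 − 300) = 300 × 3011.8 / 2743.8 ≈ 329.30 mm.

329 mm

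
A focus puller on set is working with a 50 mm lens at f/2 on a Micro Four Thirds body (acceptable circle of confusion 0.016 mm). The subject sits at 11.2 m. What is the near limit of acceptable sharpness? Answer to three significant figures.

Hyperfocal distance H = f²/(N·c) + f = 50²/(2 × 0.016) + 50 = 2500/0.032 + 50 ≈ 78175.0 mm ≈ 78.17 m.
Near limit Dn = s·(H − f)/(H + s − 2f) = 11200 × (78175.0 − 50) / (78175.0 + 11200 − 2 × 50) = 11200 × 78125.0 / 89275.0 ≈ 9801.2 mm ≈ 9.80 m.

9.80 m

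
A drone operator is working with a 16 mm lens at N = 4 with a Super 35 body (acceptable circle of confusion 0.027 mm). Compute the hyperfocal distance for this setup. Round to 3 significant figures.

Hyperfocal distance H = f²/(N·c) + f = 16²/(4 × 0.027) + 16 = 256/0.108 + 16 ≈ 2386.4 mm ≈ 2.39 m.

2.39 m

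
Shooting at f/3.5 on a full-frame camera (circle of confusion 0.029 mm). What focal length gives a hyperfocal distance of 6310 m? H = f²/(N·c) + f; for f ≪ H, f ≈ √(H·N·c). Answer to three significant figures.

From H = f²/(N·c) + f, with f ≪ H: f ≈ √(H·N·c) = √(6310000 × 3.5 × 0.029) = √640465 ≈ 800.3 mm.
The +f correction barely moves this — solving exactly, f² + N·c·f − N·c·H = 0 ⇒ f = (−N·c + √((N·c)² + 4·N·c·H))/2 = (−0.1015 + √2561860)/2 ≈ 800.24 mm, so f ≈ 800 mm.

800 mm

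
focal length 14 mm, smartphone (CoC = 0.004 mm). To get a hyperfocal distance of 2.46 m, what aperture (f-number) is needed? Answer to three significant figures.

Rearrange H = f²/(N·c) + f for N: N = f² / ((H − f)·c).
N = 14² / ((2460 − 14) × 0.004) = 196 / 9.784 ≈ 20.

f/20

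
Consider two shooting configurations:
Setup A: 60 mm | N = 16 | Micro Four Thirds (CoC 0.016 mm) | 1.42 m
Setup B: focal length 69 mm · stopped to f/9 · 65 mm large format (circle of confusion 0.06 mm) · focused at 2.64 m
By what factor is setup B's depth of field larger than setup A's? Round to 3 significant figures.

6.07

Setup A: H = 60²/(16×0.016) + 60 ≈ 14122.5 mm; DoF = Df − Dn = 1572.03 − 1294.78 ≈ 277.25 mm.
Setup B: H = 69²/(9×0.06) + 69 ≈ 8885.7 mm; DoF = Df − Dn = 3726.7 − 2044.0 ≈ 1682.7 mm.
Ratio = 1682.7 / 277.25 ≈ 6.07.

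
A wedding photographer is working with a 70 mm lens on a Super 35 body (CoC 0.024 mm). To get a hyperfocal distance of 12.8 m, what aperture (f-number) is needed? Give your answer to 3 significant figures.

f/16

Rearrange H = f²/(N·c) + f for N: N = f² / ((H − f)·c).
N = 70² / ((12800 − 70) × 0.024) = 4900 / 305.5 ≈ 16.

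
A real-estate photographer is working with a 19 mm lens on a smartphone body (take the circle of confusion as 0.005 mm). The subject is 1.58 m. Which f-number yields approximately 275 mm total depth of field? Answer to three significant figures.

Write h = H − f = f²/(N·c). The thin-lens limits are Dn = s·h/(h + (s−f)) and Df = s·h/(h − (s−f)), so DoF = Df − Dn = 2·s·(s−f)·h / (h² − (s−f)²).
That is a quadratic in h: DoF·h² − 2·s·(s−f)·h − DoF·(s−f)² = 0 ⇒ h = (s−f)·(s + √(s² + DoF²)) / DoF = 1561 × (1580 + √(1580² + 275²)) / 275 = 1561 × (1580 + 1603.75) / 275 ≈ 18072 mm.
Then N = f²/(c·h) = 19² / (0.005 × 18072) = 361 / 90.361 ≈ 4.

f/4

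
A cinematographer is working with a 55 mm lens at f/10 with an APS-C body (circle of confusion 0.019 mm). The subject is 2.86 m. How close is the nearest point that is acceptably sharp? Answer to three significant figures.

2.43 m

Hyperfocal distance H = f²/(N·c) + f = 55²/(10 × 0.019) + 55 = 3025/0.19 + 55 ≈ 15976.1 mm ≈ 15.98 m.
Near limit Dn = s·(H − f)/(H + s − 2f) = 2860 × (15976.1 − 55) / (15976.1 + 2860 − 2 × 55) = 2860 × 15921.1 / 18726.1 ≈ 2431.6 mm ≈ 2.43 m.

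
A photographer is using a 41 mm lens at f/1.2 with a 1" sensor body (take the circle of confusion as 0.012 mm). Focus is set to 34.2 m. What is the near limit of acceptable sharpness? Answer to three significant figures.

26.5 m

Hyperfocal distance H = f²/(N·c) + f = 41²/(1.2 × 0.012) + 41 = 1681/0.0144 + 41 ≈ 116777.1 mm ≈ 116.8 m.
Near limit Dn = s·(H − f)/(H + s − 2f) = 34200 × (116777.1 − 41) / (116777.1 + 34200 − 2 × 41) = 34200 × 116736.1 / 150895.1 ≈ 26458 mm ≈ 26.5 m.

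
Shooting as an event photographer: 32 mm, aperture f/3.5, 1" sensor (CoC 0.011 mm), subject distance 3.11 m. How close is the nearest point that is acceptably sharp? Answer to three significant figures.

Hyperfocal distance H = f²/(N·c) + f = 32²/(3.5 × 0.011) + 32 = 1024/0.0385 + 32 ≈ 26629.4 mm ≈ 26.63 m.
Near limit Dn = s·(H − f)/(H + s − 2f) = 3110 × (26629.4 − 32) / (26629.4 + 3110 − 2 × 32) = 3110 × 26597.4 / 29675.4 ≈ 2787.4 mm ≈ 2.79 m.

2.79 m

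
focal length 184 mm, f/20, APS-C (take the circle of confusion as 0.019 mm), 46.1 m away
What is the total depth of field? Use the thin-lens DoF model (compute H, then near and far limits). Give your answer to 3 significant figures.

Hyperfocal distance H = f²/(N·c) + f = 184²/(20 × 0.019) + 184 = 33856/0.38 + 184 ≈ 89278.7 mm ≈ 89.28 m.
Near limit Dn = s·(H − f)/(H + s − 2f) = 46100 × (89278.7 − 184) / (89278.7 + 46100 − 2 × 184) = 46100 × 89094.7 / 135010.7 ≈ 30422 mm.
Far limit Df = s·(H − f)/(H − s) = 46100 × (89278.7 − 184) / (89278.7 − 46100) = 46100 × 89094.7 / 43178.7 ≈ 95122 mm.
Depth of field = Df − Dn = 95122 − 30422 ≈ 64700 mm ≈ 64.7 m.

64.7 m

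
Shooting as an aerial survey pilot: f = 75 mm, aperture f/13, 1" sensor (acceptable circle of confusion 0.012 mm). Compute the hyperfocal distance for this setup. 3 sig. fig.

Hyperfocal distance H = f²/(N·c) + f = 75²/(13 × 0.012) + 75 = 5625/0.156 + 75 ≈ 36132.7 mm ≈ 36.1 m.

36.1 m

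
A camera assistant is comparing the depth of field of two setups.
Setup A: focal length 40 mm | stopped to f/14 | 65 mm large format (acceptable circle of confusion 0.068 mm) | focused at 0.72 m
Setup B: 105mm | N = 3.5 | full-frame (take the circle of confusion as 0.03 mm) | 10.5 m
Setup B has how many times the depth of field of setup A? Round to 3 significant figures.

3.01

Setup A: H = 40²/(14×0.068) + 40 ≈ 1720.7 mm; DoF = Df − Dn = 1209.27 − 512.60 ≈ 696.67 mm.
Setup B: H = 105²/(3.5×0.03) + 105 ≈ 105105.0 mm; DoF = Df − Dn = 11653.7 − 9554.1 ≈ 2099.6 mm.
Ratio = 2099.6 / 696.67 ≈ 3.01.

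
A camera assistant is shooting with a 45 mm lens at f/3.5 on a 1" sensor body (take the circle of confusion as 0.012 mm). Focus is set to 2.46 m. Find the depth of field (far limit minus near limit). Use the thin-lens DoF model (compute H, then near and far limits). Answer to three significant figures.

Hyperfocal distance H = f²/(N·c) + f = 45²/(3.5 × 0.012) + 45 = 2025/0.042 + 45 ≈ 48259.3 mm ≈ 48.26 m.
Near limit Dn = s·(H − f)/(H + s − 2f) = 2460 × (48259.3 − 45) / (48259.3 + 2460 − 2 × 45) = 2460 × 48214.3 / 50629.3 ≈ 2342.66 mm.
Far limit Df = s·(H − f)/(H − s) = 2460 × (48259.3 − 45) / (48259.3 − 2460) = 2460 × 48214.3 / 45799.3 ≈ 2589.72 mm.
Depth of field = Df − Dn = 2589.72 − 2342.66 ≈ 247.06 mm.

247 mm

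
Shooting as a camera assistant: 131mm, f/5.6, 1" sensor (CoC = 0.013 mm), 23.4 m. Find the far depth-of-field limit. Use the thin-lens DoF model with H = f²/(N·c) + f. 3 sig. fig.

26.0 m

Hyperfocal distance H = f²/(N·c) + f = 131²/(5.6 × 0.013) + 131 = 17161/0.0728 + 131 ≈ 235859.0 mm ≈ 235.9 m.
Far limit Df = s·(H − f)/(H − s) = 23400 × (235859.0 − 131) / (235859.0 − 23400) = 23400 × 235728.0 / 212459.0 ≈ 25963 mm ≈ 26.0 m.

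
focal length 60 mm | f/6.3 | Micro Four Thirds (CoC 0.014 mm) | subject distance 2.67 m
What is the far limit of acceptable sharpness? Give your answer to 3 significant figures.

Hyperfocal distance H = f²/(N·c) + f = 60²/(6.3 × 0.014) + 60 = 3600/0.0882 + 60 ≈ 40876.3 mm ≈ 40.88 m.
Far limit Df = s·(H − f)/(H − s) = 2670 × (40876.3 − 60) / (40876.3 − 2670) = 2670 × 40816.3 / 38206.3 ≈ 2852.4 mm ≈ 2.85 m.

2.85 m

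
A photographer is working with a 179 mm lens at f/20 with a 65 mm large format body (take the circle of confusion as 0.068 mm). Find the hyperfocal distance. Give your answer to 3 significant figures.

23.7 m

Hyperfocal distance H = f²/(N·c) + f = 179²/(20 × 0.068) + 179 = 32041/1.36 + 179 ≈ 23738.6 mm ≈ 23.7 m.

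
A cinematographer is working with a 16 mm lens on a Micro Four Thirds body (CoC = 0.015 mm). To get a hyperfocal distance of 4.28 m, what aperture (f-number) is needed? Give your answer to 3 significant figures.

f/4

Rearrange H = f²/(N·c) + f for N: N = f² / ((H − f)·c).
N = 16² / ((4280 − 16) × 0.015) = 256 / 63.96 ≈ 4.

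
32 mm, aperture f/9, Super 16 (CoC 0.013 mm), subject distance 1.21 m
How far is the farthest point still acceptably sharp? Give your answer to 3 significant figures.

Hyperfocal distance H = f²/(N·c) + f = 32²/(9 × 0.013) + 32 = 1024/0.117 + 32 ≈ 8784.1 mm ≈ 8.784 m.
Far limit Df = s·(H − f)/(H − s) = 1210 × (8784.1 − 32) / (8784.1 − 1210) = 1210 × 8752.1 / 7574.1 ≈ 1398.2 mm ≈ 1.40 m.

1.40 m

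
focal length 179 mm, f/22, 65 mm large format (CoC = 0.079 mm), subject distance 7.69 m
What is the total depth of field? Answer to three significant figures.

7.51 m

Hyperfocal distance H = f²/(N·c) + f = 179²/(22 × 0.079) + 179 = 32041/1.738 + 179 ≈ 18614.6 mm ≈ 18.61 m.
Near limit Dn = s·(H − f)/(H + s − 2f) = 7690 × (18614.6 − 179) / (18614.6 + 7690 − 2 × 179) = 7690 × 18435.6 / 25946.6 ≈ 5463.9 mm.
Far limit Df = s·(H − f)/(H − s) = 7690 × (18614.6 − 179) / (18614.6 − 7690) = 7690 × 18435.6 / 10924.6 ≈ 12977.1 mm.
Depth of field = Df − Dn = 12977.1 − 5463.9 ≈ 7513.2 mm ≈ 7.51 m.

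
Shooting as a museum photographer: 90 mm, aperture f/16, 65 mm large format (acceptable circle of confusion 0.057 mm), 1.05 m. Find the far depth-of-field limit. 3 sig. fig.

Hyperfocal distance H = f²/(N·c) + f = 90²/(16 × 0.057) + 90 = 8100/0.912 + 90 ≈ 8971.6 mm ≈ 8.972 m.
Far limit Df = s·(H − f)/(H − s) = 1050 × (8971.6 − 90) / (8971.6 − 1050) = 1050 × 8881.6 / 7921.6 ≈ 1177.2 mm ≈ 1.18 m.

1.18 m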